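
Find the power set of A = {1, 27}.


|A| = 2, so |P(A)| = 2^2 = 4
Enumerate subsets by cardinality (0 to 2):
∅, {1}, {27}, {1, 27}

P(A) has 4 subsets: ∅, {1}, {27}, {1, 27}


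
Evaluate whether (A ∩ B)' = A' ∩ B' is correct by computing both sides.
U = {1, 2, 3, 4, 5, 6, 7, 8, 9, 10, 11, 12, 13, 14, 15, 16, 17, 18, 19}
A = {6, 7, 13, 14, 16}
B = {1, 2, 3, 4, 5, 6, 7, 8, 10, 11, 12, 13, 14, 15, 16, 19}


LHS: A ∩ B = {6, 7, 13, 14, 16}
(A ∩ B)' = U \ (A ∩ B) = {1, 2, 3, 4, 5, 8, 9, 10, 11, 12, 15, 17, 18, 19}
A' = {1, 2, 3, 4, 5, 8, 9, 10, 11, 12, 15, 17, 18, 19}, B' = {9, 17, 18}
Claimed RHS: A' ∩ B' = {9, 17, 18}
Identity is INVALID: LHS = {1, 2, 3, 4, 5, 8, 9, 10, 11, 12, 15, 17, 18, 19} but the RHS claimed here equals {9, 17, 18}. The correct form is (A ∩ B)' = A' ∪ B'.

Identity is invalid: (A ∩ B)' = {1, 2, 3, 4, 5, 8, 9, 10, 11, 12, 15, 17, 18, 19} but A' ∩ B' = {9, 17, 18}. The correct De Morgan law is (A ∩ B)' = A' ∪ B'.


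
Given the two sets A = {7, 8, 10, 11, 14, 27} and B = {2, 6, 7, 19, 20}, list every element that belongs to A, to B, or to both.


A ∪ B = all elements in A or B (or both)
A = {7, 8, 10, 11, 14, 27}
B = {2, 6, 7, 19, 20}
A ∪ B = {2, 6, 7, 8, 10, 11, 14, 19, 20, 27}

A ∪ B = {2, 6, 7, 8, 10, 11, 14, 19, 20, 27}


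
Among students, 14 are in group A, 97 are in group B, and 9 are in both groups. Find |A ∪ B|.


|A ∪ B| = |A| + |B| - |A ∩ B|
= 14 + 97 - 9
= 102

|A ∪ B| = 102


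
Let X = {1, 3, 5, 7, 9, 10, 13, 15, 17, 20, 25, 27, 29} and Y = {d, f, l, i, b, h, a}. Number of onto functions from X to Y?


n = |X| = 13, k = |Y| = 7. Surjections via inclusion-exclusion:
S(n,k) = Σ(-1)^i × C(k,i) × (k-i)^n, i=0 to k
i=0: (-1)^0×C(7,0)×7^13 = 96889010407
i=1: (-1)^1×C(7,1)×6^13 = -91424858112
i=2: (-1)^2×C(7,2)×5^13 = 25634765625
i=3: (-1)^3×C(7,3)×4^13 = -2348810240
i=4: (-1)^4×C(7,4)×3^13 = 55801305
i=5: (-1)^5×C(7,5)×2^13 = -172032
i=6: (-1)^6×C(7,6)×1^13 = 7
i=7: (-1)^7×C(7,7)×0^13 = 0
Total = 28805736960

Number of surjections = 28805736960


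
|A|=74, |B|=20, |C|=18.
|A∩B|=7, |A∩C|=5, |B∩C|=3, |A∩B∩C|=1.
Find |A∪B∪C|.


|A∪B∪C| = |A|+|B|+|C| - |A∩B|-|A∩C|-|B∩C| + |A∩B∩C|
= 74+20+18 - 7-5-3 + 1
= 112 - 15 + 1
= 98

|A ∪ B ∪ C| = 98


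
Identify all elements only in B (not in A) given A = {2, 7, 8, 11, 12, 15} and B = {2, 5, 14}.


A = {2, 7, 8, 11, 12, 15}
B = {2, 5, 14}
Region: only in B (not in A)
Elements: {5, 14}

Elements only in B (not in A): {5, 14}


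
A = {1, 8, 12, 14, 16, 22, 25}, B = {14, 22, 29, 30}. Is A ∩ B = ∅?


Disjoint means A ∩ B = ∅.
A ∩ B = {14, 22}
A ∩ B ≠ ∅, so A and B are NOT disjoint.

No, A and B are not disjoint (A ∩ B = {14, 22})


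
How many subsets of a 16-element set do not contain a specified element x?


Subsets of A avoiding x are subsets of A \ {x}, which has 15 elements.
Count = 2^(n-1) = 2^15
= 32768

Number of subsets avoiding x = 32768


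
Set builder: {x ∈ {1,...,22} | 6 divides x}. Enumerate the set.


Checking each candidate:
Condition: multiples of 6 in {1,...,22}
Result = {6, 12, 18}

{6, 12, 18}


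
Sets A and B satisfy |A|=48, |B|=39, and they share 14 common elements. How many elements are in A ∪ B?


|A ∪ B| = |A| + |B| - |A ∩ B|
= 48 + 39 - 14
= 73

|A ∪ B| = 73


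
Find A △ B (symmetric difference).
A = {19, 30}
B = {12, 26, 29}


A △ B = (A \ B) ∪ (B \ A) = elements in exactly one of A or B
A \ B = {19, 30}
B \ A = {12, 26, 29}
A △ B = {12, 19, 26, 29, 30}

A △ B = {12, 19, 26, 29, 30}


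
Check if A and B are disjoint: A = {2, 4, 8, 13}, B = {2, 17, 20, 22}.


Disjoint means A ∩ B = ∅.
A ∩ B = {2}
A ∩ B ≠ ∅, so A and B are NOT disjoint.

No, A and B are not disjoint (A ∩ B = {2})


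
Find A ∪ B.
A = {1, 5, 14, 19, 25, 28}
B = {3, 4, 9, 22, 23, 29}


A ∪ B = all elements in A or B (or both)
A = {1, 5, 14, 19, 25, 28}
B = {3, 4, 9, 22, 23, 29}
A ∪ B = {1, 3, 4, 5, 9, 14, 19, 22, 23, 25, 28, 29}

A ∪ B = {1, 3, 4, 5, 9, 14, 19, 22, 23, 25, 28, 29}


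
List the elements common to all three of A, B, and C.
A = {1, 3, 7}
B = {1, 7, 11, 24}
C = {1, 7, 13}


A ∩ B = {1, 7}
(A ∩ B) ∩ C = {1, 7}

A ∩ B ∩ C = {1, 7}


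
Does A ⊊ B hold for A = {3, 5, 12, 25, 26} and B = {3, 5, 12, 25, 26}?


A ⊂ B requires: A ⊆ B AND A ≠ B.
A ⊆ B? Yes
A = B? Yes
A = B, so A is not a PROPER subset.

No, A is not a proper subset of B


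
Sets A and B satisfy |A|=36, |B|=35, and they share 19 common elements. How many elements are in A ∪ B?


|A ∪ B| = |A| + |B| - |A ∩ B|
= 36 + 35 - 19
= 52

|A ∪ B| = 52


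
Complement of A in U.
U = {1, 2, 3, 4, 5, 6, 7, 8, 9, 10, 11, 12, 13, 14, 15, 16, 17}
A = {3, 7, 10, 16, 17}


Aᶜ = U \ A = elements in U but not in A
U = {1, 2, 3, 4, 5, 6, 7, 8, 9, 10, 11, 12, 13, 14, 15, 16, 17}
A = {3, 7, 10, 16, 17}
Aᶜ = {1, 2, 4, 5, 6, 8, 9, 11, 12, 13, 14, 15}

Aᶜ = {1, 2, 4, 5, 6, 8, 9, 11, 12, 13, 14, 15}


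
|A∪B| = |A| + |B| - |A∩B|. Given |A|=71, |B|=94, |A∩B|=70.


|A ∪ B| = |A| + |B| - |A ∩ B|
= 71 + 94 - 70
= 95

|A ∪ B| = 95


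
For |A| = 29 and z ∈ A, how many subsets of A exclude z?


Subsets of A avoiding z are subsets of A \ {z}, which has 28 elements.
Count = 2^(n-1) = 2^28
= 268435456

Number of subsets avoiding z = 268435456


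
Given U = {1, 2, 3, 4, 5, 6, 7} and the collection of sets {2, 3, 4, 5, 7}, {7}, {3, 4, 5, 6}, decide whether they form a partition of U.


A partition requires: (1) non-empty parts, (2) pairwise disjoint, (3) union = U
Parts: {2, 3, 4, 5, 7}, {7}, {3, 4, 5, 6}
Union of parts: {2, 3, 4, 5, 6, 7}
U = {1, 2, 3, 4, 5, 6, 7}
All non-empty? True
Pairwise disjoint? False
Covers U? False

No, not a valid partition


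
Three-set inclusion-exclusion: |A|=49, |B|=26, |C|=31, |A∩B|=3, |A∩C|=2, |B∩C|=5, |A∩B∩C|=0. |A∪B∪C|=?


|A∪B∪C| = |A|+|B|+|C| - |A∩B|-|A∩C|-|B∩C| + |A∩B∩C|
= 49+26+31 - 3-2-5 + 0
= 106 - 10 + 0
= 96

|A ∪ B ∪ C| = 96


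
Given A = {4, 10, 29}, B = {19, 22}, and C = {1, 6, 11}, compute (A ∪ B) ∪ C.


A ∪ B = {4, 10, 19, 22, 29}
(A ∪ B) ∪ C = {1, 4, 6, 10, 11, 19, 22, 29}

A ∪ B ∪ C = {1, 4, 6, 10, 11, 19, 22, 29}


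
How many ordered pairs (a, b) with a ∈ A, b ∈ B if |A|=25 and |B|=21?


|A × B| = |A| × |B|
= 25 × 21
= 525

|A × B| = 525


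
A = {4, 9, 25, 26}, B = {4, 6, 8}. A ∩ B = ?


A ∩ B = elements in both A and B
A = {4, 9, 25, 26}
B = {4, 6, 8}
A ∩ B = {4}

A ∩ B = {4}


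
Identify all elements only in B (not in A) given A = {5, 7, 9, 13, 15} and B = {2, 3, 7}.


A = {5, 7, 9, 13, 15}
B = {2, 3, 7}
Region: only in B (not in A)
Elements: {2, 3}

Elements only in B (not in A): {2, 3}


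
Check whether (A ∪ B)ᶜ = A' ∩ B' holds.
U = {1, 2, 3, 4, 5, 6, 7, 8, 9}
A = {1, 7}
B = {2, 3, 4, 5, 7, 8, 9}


LHS: A ∪ B = {1, 2, 3, 4, 5, 7, 8, 9}
(A ∪ B)' = U \ (A ∪ B) = {6}
A' = {2, 3, 4, 5, 6, 8, 9}, B' = {1, 6}
Claimed RHS: A' ∩ B' = {6}
Identity is VALID: LHS = RHS = {6} ✓

Identity is valid. (A ∪ B)' = A' ∩ B' = {6}


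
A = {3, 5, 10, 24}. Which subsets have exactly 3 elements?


|A| = 4, so A has C(4,3) = 4 subsets of size 3.
Enumerate by choosing 3 elements from A at a time:
{3, 5, 10}, {3, 5, 24}, {3, 10, 24}, {5, 10, 24}

3-element subsets (4 total): {3, 5, 10}, {3, 5, 24}, {3, 10, 24}, {5, 10, 24}


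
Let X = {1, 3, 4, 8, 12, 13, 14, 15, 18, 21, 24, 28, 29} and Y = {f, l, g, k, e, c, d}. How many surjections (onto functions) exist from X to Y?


n = |X| = 13, k = |Y| = 7. Surjections via inclusion-exclusion:
S(n,k) = Σ(-1)^i × C(k,i) × (k-i)^n, i=0 to k
i=0: (-1)^0×C(7,0)×7^13 = 96889010407
i=1: (-1)^1×C(7,1)×6^13 = -91424858112
i=2: (-1)^2×C(7,2)×5^13 = 25634765625
i=3: (-1)^3×C(7,3)×4^13 = -2348810240
i=4: (-1)^4×C(7,4)×3^13 = 55801305
i=5: (-1)^5×C(7,5)×2^13 = -172032
i=6: (-1)^6×C(7,6)×1^13 = 7
i=7: (-1)^7×C(7,7)×0^13 = 0
Total = 28805736960

Number of surjections = 28805736960


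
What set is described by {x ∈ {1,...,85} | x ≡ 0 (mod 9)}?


Checking each candidate:
Condition: x in {1,...,85} with x ≡ 0 (mod 9)
Result = {9, 18, 27, 36, 45, 54, 63, 72, 81}

{9, 18, 27, 36, 45, 54, 63, 72, 81}


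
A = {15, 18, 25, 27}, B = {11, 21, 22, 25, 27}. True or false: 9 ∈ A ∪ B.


A = {15, 18, 25, 27}, B = {11, 21, 22, 25, 27}
A ∪ B = all elements in A or B
A ∪ B = {11, 15, 18, 21, 22, 25, 27}
Checking if 9 ∈ A ∪ B
9 is not in A ∪ B → False

9 ∉ A ∪ B


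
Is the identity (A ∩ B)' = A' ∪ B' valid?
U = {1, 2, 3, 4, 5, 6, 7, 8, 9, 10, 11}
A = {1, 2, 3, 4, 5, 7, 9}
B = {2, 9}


LHS: A ∩ B = {2, 9}
(A ∩ B)' = U \ (A ∩ B) = {1, 3, 4, 5, 6, 7, 8, 10, 11}
A' = {6, 8, 10, 11}, B' = {1, 3, 4, 5, 6, 7, 8, 10, 11}
Claimed RHS: A' ∪ B' = {1, 3, 4, 5, 6, 7, 8, 10, 11}
Identity is VALID: LHS = RHS = {1, 3, 4, 5, 6, 7, 8, 10, 11} ✓

Identity is valid. (A ∩ B)' = A' ∪ B' = {1, 3, 4, 5, 6, 7, 8, 10, 11}


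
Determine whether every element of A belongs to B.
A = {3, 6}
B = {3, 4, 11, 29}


A ⊆ B means every element of A is in B.
Elements in A not in B: {6}
So A ⊄ B.

No, A ⊄ B


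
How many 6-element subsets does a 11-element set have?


C(n,k) = n! / (k!(n-k)!)
C(11,6) = 11! / (6!5!)
= 462

C(11,6) = 462


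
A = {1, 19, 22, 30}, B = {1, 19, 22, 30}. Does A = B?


Two sets are equal iff they have exactly the same elements.
A = {1, 19, 22, 30}
B = {1, 19, 22, 30}
Same elements → A = B

Yes, A = B


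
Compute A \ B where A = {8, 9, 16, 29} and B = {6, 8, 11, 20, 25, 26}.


A \ B = elements in A but not in B
A = {8, 9, 16, 29}
B = {6, 8, 11, 20, 25, 26}
Remove from A any elements in B
A \ B = {9, 16, 29}

A \ B = {9, 16, 29}


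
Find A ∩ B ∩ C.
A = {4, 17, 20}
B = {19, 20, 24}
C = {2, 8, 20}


A ∩ B = {20}
(A ∩ B) ∩ C = {20}

A ∩ B ∩ C = {20}


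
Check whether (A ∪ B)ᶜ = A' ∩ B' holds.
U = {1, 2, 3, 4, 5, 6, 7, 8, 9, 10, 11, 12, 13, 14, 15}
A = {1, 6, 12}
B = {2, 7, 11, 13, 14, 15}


LHS: A ∪ B = {1, 2, 6, 7, 11, 12, 13, 14, 15}
(A ∪ B)' = U \ (A ∪ B) = {3, 4, 5, 8, 9, 10}
A' = {2, 3, 4, 5, 7, 8, 9, 10, 11, 13, 14, 15}, B' = {1, 3, 4, 5, 6, 8, 9, 10, 12}
Claimed RHS: A' ∩ B' = {3, 4, 5, 8, 9, 10}
Identity is VALID: LHS = RHS = {3, 4, 5, 8, 9, 10} ✓

Identity is valid. (A ∪ B)' = A' ∩ B' = {3, 4, 5, 8, 9, 10}


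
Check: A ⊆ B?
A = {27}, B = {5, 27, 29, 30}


A ⊆ B means every element of A is in B.
All elements of A are in B.
So A ⊆ B.

Yes, A ⊆ B


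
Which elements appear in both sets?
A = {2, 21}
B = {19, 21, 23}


A ∩ B = elements in both A and B
A = {2, 21}
B = {19, 21, 23}
A ∩ B = {21}

A ∩ B = {21}


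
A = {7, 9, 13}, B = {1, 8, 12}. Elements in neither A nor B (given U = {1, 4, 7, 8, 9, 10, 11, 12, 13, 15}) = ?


A = {7, 9, 13}
B = {1, 8, 12}
Region: in neither A nor B (given U = {1, 4, 7, 8, 9, 10, 11, 12, 13, 15})
Elements: {4, 10, 11, 15}

Elements in neither A nor B (given U = {1, 4, 7, 8, 9, 10, 11, 12, 13, 15}): {4, 10, 11, 15}


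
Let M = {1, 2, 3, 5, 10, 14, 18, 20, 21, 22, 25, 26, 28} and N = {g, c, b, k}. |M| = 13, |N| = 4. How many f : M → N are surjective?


n = |M| = 13, k = |N| = 4. Surjections via inclusion-exclusion:
S(n,k) = Σ(-1)^i × C(k,i) × (k-i)^n, i=0 to k
i=0: (-1)^0×C(4,0)×4^13 = 67108864
i=1: (-1)^1×C(4,1)×3^13 = -6377292
i=2: (-1)^2×C(4,2)×2^13 = 49152
i=3: (-1)^3×C(4,3)×1^13 = -4
i=4: (-1)^4×C(4,4)×0^13 = 0
Total = 60780720

Number of surjections = 60780720


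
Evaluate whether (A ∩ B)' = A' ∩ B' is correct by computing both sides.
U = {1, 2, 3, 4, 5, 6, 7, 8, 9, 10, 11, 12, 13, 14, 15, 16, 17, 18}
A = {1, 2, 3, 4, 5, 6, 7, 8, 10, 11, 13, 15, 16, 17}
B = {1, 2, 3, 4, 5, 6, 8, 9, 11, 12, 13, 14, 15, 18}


LHS: A ∩ B = {1, 2, 3, 4, 5, 6, 8, 11, 13, 15}
(A ∩ B)' = U \ (A ∩ B) = {7, 9, 10, 12, 14, 16, 17, 18}
A' = {9, 12, 14, 18}, B' = {7, 10, 16, 17}
Claimed RHS: A' ∩ B' = ∅
Identity is INVALID: LHS = {7, 9, 10, 12, 14, 16, 17, 18} but the RHS claimed here equals ∅. The correct form is (A ∩ B)' = A' ∪ B'.

Identity is invalid: (A ∩ B)' = {7, 9, 10, 12, 14, 16, 17, 18} but A' ∩ B' = ∅. The correct De Morgan law is (A ∩ B)' = A' ∪ B'.


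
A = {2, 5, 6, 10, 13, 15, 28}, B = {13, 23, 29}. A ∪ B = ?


A ∪ B = all elements in A or B (or both)
A = {2, 5, 6, 10, 13, 15, 28}
B = {13, 23, 29}
A ∪ B = {2, 5, 6, 10, 13, 15, 23, 28, 29}

A ∪ B = {2, 5, 6, 10, 13, 15, 23, 28, 29}


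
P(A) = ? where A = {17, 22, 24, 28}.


|A| = 4, so |P(A)| = 2^4 = 16
Enumerate subsets by cardinality (0 to 4):
∅, {17}, {22}, {24}, {28}, {17, 22}, {17, 24}, {17, 28}, {22, 24}, {22, 28}, {24, 28}, {17, 22, 24}, {17, 22, 28}, {17, 24, 28}, {22, 24, 28}, {17, 22, 24, 28}

P(A) has 16 subsets: ∅, {17}, {22}, {24}, {28}, {17, 22}, {17, 24}, {17, 28}, {22, 24}, {22, 28}, {24, 28}, {17, 22, 24}, {17, 22, 28}, {17, 24, 28}, {22, 24, 28}, {17, 22, 24, 28}


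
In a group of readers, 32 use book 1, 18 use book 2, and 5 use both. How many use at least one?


|A ∪ B| = |A| + |B| - |A ∩ B|
= 32 + 18 - 5
= 45

|A ∪ B| = 45


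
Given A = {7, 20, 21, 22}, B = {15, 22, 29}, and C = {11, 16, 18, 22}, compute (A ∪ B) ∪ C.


A ∪ B = {7, 15, 20, 21, 22, 29}
(A ∪ B) ∪ C = {7, 11, 15, 16, 18, 20, 21, 22, 29}

A ∪ B ∪ C = {7, 11, 15, 16, 18, 20, 21, 22, 29}


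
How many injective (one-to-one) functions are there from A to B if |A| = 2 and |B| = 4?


An injection sends each of |A| = 2 inputs to a distinct output in B.
# injections = |B|·(|B|-1)·…·(|B|-|A|+1) = 4! / (4 - 2)!
= 4 × 3
= 12

Number of injections = 12


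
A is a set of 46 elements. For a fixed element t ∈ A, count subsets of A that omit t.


Subsets of A avoiding t are subsets of A \ {t}, which has 45 elements.
Count = 2^(n-1) = 2^45
= 35184372088832

Number of subsets avoiding t = 35184372088832


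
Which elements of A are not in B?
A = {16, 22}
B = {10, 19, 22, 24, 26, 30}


A \ B = elements in A but not in B
A = {16, 22}
B = {10, 19, 22, 24, 26, 30}
Remove from A any elements in B
A \ B = {16}

A \ B = {16}


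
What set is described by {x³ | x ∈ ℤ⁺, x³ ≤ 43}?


Checking each candidate:
Condition: positive perfect cubes ≤ 43
Result = {1, 8, 27}

{1, 8, 27}


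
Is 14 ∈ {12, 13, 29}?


A = {12, 13, 29}
Checking if 14 is in A
14 is not in A → False

14 ∉ A


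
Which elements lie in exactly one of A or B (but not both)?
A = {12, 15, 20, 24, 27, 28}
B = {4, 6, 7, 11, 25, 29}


A △ B = (A \ B) ∪ (B \ A) = elements in exactly one of A or B
A \ B = {12, 15, 20, 24, 27, 28}
B \ A = {4, 6, 7, 11, 25, 29}
A △ B = {4, 6, 7, 11, 12, 15, 20, 24, 25, 27, 28, 29}

A △ B = {4, 6, 7, 11, 12, 15, 20, 24, 25, 27, 28, 29}


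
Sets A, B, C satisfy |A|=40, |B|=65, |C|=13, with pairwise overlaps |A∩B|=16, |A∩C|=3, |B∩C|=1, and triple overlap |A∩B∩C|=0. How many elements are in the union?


|A∪B∪C| = |A|+|B|+|C| - |A∩B|-|A∩C|-|B∩C| + |A∩B∩C|
= 40+65+13 - 16-3-1 + 0
= 118 - 20 + 0
= 98

|A ∪ B ∪ C| = 98


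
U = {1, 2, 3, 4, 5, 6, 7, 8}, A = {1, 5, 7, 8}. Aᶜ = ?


Aᶜ = U \ A = elements in U but not in A
U = {1, 2, 3, 4, 5, 6, 7, 8}
A = {1, 5, 7, 8}
Aᶜ = {2, 3, 4, 6}

Aᶜ = {2, 3, 4, 6}


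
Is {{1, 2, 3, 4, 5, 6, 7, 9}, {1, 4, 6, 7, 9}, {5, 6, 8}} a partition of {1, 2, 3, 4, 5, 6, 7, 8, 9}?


A partition requires: (1) non-empty parts, (2) pairwise disjoint, (3) union = U
Parts: {1, 2, 3, 4, 5, 6, 7, 9}, {1, 4, 6, 7, 9}, {5, 6, 8}
Union of parts: {1, 2, 3, 4, 5, 6, 7, 8, 9}
U = {1, 2, 3, 4, 5, 6, 7, 8, 9}
All non-empty? True
Pairwise disjoint? False
Covers U? True

No, not a valid partition


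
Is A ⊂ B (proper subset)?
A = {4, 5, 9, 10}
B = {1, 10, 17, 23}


A ⊂ B requires: A ⊆ B AND A ≠ B.
A ⊆ B? No
A ⊄ B, so A is not a proper subset.

No, A is not a proper subset of B


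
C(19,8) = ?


C(n,k) = n! / (k!(n-k)!)
C(19,8) = 19! / (8!11!)
= 75582

C(19,8) = 75582


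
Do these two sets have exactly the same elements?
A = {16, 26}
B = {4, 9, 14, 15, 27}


Two sets are equal iff they have exactly the same elements.
A = {16, 26}
B = {4, 9, 14, 15, 27}
Differences: {4, 9, 14, 15, 16, 26, 27}
A ≠ B

No, A ≠ B


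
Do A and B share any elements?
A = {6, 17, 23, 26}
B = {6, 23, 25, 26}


Disjoint means A ∩ B = ∅.
A ∩ B = {6, 23, 26}
A ∩ B ≠ ∅, so A and B are NOT disjoint.

Yes — A and B share the element(s) of A ∩ B = {6, 23, 26}, so they are not disjoint


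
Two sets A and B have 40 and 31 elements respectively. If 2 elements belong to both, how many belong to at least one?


|A ∪ B| = |A| + |B| - |A ∩ B|
= 40 + 31 - 2
= 69

|A ∪ B| = 69


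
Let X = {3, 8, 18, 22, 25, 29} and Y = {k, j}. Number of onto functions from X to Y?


n = |X| = 6, k = |Y| = 2. Surjections via inclusion-exclusion:
S(n,k) = Σ(-1)^i × C(k,i) × (k-i)^n, i=0 to k
i=0: (-1)^0×C(2,0)×2^6 = 64
i=1: (-1)^1×C(2,1)×1^6 = -2
i=2: (-1)^2×C(2,2)×0^6 = 0
Total = 62

Number of surjections = 62


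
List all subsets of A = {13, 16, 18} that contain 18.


A subset of A contains 18 iff the remaining 2 elements form any subset of A \ {18}.
Count: 2^(n-1) = 2^2 = 4
Subsets containing 18: {18}, {13, 18}, {16, 18}, {13, 16, 18}

Subsets containing 18 (4 total): {18}, {13, 18}, {16, 18}, {13, 16, 18}


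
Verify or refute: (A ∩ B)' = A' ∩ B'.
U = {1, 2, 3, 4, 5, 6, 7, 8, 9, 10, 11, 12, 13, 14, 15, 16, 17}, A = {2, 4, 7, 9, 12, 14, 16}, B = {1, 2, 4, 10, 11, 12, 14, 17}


LHS: A ∩ B = {2, 4, 12, 14}
(A ∩ B)' = U \ (A ∩ B) = {1, 3, 5, 6, 7, 8, 9, 10, 11, 13, 15, 16, 17}
A' = {1, 3, 5, 6, 8, 10, 11, 13, 15, 17}, B' = {3, 5, 6, 7, 8, 9, 13, 15, 16}
Claimed RHS: A' ∩ B' = {3, 5, 6, 8, 13, 15}
Identity is INVALID: LHS = {1, 3, 5, 6, 7, 8, 9, 10, 11, 13, 15, 16, 17} but the RHS claimed here equals {3, 5, 6, 8, 13, 15}. The correct form is (A ∩ B)' = A' ∪ B'.

Identity is invalid: (A ∩ B)' = {1, 3, 5, 6, 7, 8, 9, 10, 11, 13, 15, 16, 17} but A' ∩ B' = {3, 5, 6, 8, 13, 15}. The correct De Morgan law is (A ∩ B)' = A' ∪ B'.


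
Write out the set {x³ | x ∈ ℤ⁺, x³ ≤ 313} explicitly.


Checking each candidate:
Condition: positive perfect cubes ≤ 313
Result = {1, 8, 27, 64, 125, 216}

{1, 8, 27, 64, 125, 216}


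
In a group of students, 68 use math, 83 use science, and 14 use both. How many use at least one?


|A ∪ B| = |A| + |B| - |A ∩ B|
= 68 + 83 - 14
= 137

|A ∪ B| = 137


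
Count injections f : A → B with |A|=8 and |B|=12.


An injection sends each of |A| = 8 inputs to a distinct output in B.
# injections = |B|·(|B|-1)·…·(|B|-|A|+1) = 12! / (12 - 8)!
= 12 × 11 × 10 × 9 × 8 × 7 × 6 × 5
= 19958400

Number of injections = 19958400


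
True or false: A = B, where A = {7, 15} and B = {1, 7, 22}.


Two sets are equal iff they have exactly the same elements.
A = {7, 15}
B = {1, 7, 22}
Differences: {1, 15, 22}
A ≠ B

No, A ≠ B


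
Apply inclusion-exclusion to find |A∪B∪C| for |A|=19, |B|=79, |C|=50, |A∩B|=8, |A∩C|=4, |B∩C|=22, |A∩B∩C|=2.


|A∪B∪C| = |A|+|B|+|C| - |A∩B|-|A∩C|-|B∩C| + |A∩B∩C|
= 19+79+50 - 8-4-22 + 2
= 148 - 34 + 2
= 116

|A ∪ B ∪ C| = 116


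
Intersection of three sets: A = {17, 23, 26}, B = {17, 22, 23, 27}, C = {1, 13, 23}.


A ∩ B = {17, 23}
(A ∩ B) ∩ C = {23}

A ∩ B ∩ C = {23}


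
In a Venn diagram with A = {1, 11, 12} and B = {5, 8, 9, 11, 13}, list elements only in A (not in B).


A = {1, 11, 12}
B = {5, 8, 9, 11, 13}
Region: only in A (not in B)
Elements: {1, 12}

Elements only in A (not in B): {1, 12}


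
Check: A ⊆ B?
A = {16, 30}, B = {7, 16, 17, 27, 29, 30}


A ⊆ B means every element of A is in B.
All elements of A are in B.
So A ⊆ B.

Yes, A ⊆ B


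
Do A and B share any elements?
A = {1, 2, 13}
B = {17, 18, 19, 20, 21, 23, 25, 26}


Disjoint means A ∩ B = ∅.
A ∩ B = ∅
A ∩ B = ∅, so A and B are disjoint.

No — A and B share no elements (A ∩ B = ∅), so they are disjoint


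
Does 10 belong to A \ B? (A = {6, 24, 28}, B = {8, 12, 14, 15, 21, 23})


A = {6, 24, 28}, B = {8, 12, 14, 15, 21, 23}
A \ B = elements in A but not in B
A \ B = {6, 24, 28}
Checking if 10 ∈ A \ B
10 is not in A \ B → False

10 ∉ A \ B


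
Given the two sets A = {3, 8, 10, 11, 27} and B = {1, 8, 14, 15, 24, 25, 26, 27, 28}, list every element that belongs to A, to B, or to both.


A ∪ B = all elements in A or B (or both)
A = {3, 8, 10, 11, 27}
B = {1, 8, 14, 15, 24, 25, 26, 27, 28}
A ∪ B = {1, 3, 8, 10, 11, 14, 15, 24, 25, 26, 27, 28}

A ∪ B = {1, 3, 8, 10, 11, 14, 15, 24, 25, 26, 27, 28}


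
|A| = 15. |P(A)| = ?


Number of subsets = 2^n
= 2^15
= 32768

|P(A)| = 32768


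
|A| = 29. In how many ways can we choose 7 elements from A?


C(n,k) = n! / (k!(n-k)!)
C(29,7) = 29! / (7!22!)
= 1560780

C(29,7) = 1560780


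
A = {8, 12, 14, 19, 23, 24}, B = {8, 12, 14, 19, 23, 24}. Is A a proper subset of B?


A ⊂ B requires: A ⊆ B AND A ≠ B.
A ⊆ B? Yes
A = B? Yes
A = B, so A is not a PROPER subset.

No, A is not a proper subset of B


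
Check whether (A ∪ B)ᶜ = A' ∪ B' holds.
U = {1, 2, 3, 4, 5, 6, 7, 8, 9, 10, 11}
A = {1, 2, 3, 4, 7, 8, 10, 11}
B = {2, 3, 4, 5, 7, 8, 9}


LHS: A ∪ B = {1, 2, 3, 4, 5, 7, 8, 9, 10, 11}
(A ∪ B)' = U \ (A ∪ B) = {6}
A' = {5, 6, 9}, B' = {1, 6, 10, 11}
Claimed RHS: A' ∪ B' = {1, 5, 6, 9, 10, 11}
Identity is INVALID: LHS = {6} but the RHS claimed here equals {1, 5, 6, 9, 10, 11}. The correct form is (A ∪ B)' = A' ∩ B'.

Identity is invalid: (A ∪ B)' = {6} but A' ∪ B' = {1, 5, 6, 9, 10, 11}. The correct De Morgan law is (A ∪ B)' = A' ∩ B'.


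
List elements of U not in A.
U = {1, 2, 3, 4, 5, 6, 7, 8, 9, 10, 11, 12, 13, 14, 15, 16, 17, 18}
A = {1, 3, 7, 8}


Aᶜ = U \ A = elements in U but not in A
U = {1, 2, 3, 4, 5, 6, 7, 8, 9, 10, 11, 12, 13, 14, 15, 16, 17, 18}
A = {1, 3, 7, 8}
Aᶜ = {2, 4, 5, 6, 9, 10, 11, 12, 13, 14, 15, 16, 17, 18}

Aᶜ = {2, 4, 5, 6, 9, 10, 11, 12, 13, 14, 15, 16, 17, 18}


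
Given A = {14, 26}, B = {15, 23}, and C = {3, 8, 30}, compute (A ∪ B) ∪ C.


A ∪ B = {14, 15, 23, 26}
(A ∪ B) ∪ C = {3, 8, 14, 15, 23, 26, 30}

A ∪ B ∪ C = {3, 8, 14, 15, 23, 26, 30}


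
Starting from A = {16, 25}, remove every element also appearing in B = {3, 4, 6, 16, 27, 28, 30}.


A \ B = elements in A but not in B
A = {16, 25}
B = {3, 4, 6, 16, 27, 28, 30}
Remove from A any elements in B
A \ B = {25}

A \ B = {25}


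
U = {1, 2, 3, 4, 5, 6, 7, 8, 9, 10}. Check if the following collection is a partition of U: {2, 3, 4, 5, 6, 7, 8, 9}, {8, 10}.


A partition requires: (1) non-empty parts, (2) pairwise disjoint, (3) union = U
Parts: {2, 3, 4, 5, 6, 7, 8, 9}, {8, 10}
Union of parts: {2, 3, 4, 5, 6, 7, 8, 9, 10}
U = {1, 2, 3, 4, 5, 6, 7, 8, 9, 10}
All non-empty? True
Pairwise disjoint? False
Covers U? False

No, not a valid partition


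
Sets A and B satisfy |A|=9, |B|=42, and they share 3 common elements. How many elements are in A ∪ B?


|A ∪ B| = |A| + |B| - |A ∩ B|
= 9 + 42 - 3
= 48

|A ∪ B| = 48


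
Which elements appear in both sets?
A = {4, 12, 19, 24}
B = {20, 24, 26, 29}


A ∩ B = elements in both A and B
A = {4, 12, 19, 24}
B = {20, 24, 26, 29}
A ∩ B = {24}

A ∩ B = {24}


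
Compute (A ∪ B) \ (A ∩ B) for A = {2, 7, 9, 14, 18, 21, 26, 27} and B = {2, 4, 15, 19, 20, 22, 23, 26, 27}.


A △ B = (A \ B) ∪ (B \ A) = elements in exactly one of A or B
A \ B = {7, 9, 14, 18, 21}
B \ A = {4, 15, 19, 20, 22, 23}
A △ B = {4, 7, 9, 14, 15, 18, 19, 20, 21, 22, 23}

A △ B = {4, 7, 9, 14, 15, 18, 19, 20, 21, 22, 23}


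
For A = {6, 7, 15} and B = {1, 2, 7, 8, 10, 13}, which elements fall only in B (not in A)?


A = {6, 7, 15}
B = {1, 2, 7, 8, 10, 13}
Region: only in B (not in A)
Elements: {1, 2, 8, 10, 13}

Elements only in B (not in A): {1, 2, 8, 10, 13}


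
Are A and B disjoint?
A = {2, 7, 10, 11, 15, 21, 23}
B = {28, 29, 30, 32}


Disjoint means A ∩ B = ∅.
A ∩ B = ∅
A ∩ B = ∅, so A and B are disjoint.

Yes, A and B are disjoint


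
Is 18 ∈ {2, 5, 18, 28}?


A = {2, 5, 18, 28}
Checking if 18 is in A
18 is in A → True

18 ∈ A


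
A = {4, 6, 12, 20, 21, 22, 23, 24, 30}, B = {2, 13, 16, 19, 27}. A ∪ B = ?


A ∪ B = all elements in A or B (or both)
A = {4, 6, 12, 20, 21, 22, 23, 24, 30}
B = {2, 13, 16, 19, 27}
A ∪ B = {2, 4, 6, 12, 13, 16, 19, 20, 21, 22, 23, 24, 27, 30}

A ∪ B = {2, 4, 6, 12, 13, 16, 19, 20, 21, 22, 23, 24, 27, 30}


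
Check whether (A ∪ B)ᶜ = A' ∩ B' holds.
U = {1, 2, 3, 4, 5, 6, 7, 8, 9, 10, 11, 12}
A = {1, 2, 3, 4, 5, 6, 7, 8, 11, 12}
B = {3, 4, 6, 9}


LHS: A ∪ B = {1, 2, 3, 4, 5, 6, 7, 8, 9, 11, 12}
(A ∪ B)' = U \ (A ∪ B) = {10}
A' = {9, 10}, B' = {1, 2, 5, 7, 8, 10, 11, 12}
Claimed RHS: A' ∩ B' = {10}
Identity is VALID: LHS = RHS = {10} ✓

Identity is valid. (A ∪ B)' = A' ∩ B' = {10}


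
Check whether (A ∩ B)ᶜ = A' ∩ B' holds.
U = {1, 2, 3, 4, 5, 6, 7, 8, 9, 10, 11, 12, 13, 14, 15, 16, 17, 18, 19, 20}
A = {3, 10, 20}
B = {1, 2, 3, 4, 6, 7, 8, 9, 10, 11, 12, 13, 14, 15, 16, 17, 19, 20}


LHS: A ∩ B = {3, 10, 20}
(A ∩ B)' = U \ (A ∩ B) = {1, 2, 4, 5, 6, 7, 8, 9, 11, 12, 13, 14, 15, 16, 17, 18, 19}
A' = {1, 2, 4, 5, 6, 7, 8, 9, 11, 12, 13, 14, 15, 16, 17, 18, 19}, B' = {5, 18}
Claimed RHS: A' ∩ B' = {5, 18}
Identity is INVALID: LHS = {1, 2, 4, 5, 6, 7, 8, 9, 11, 12, 13, 14, 15, 16, 17, 18, 19} but the RHS claimed here equals {5, 18}. The correct form is (A ∩ B)' = A' ∪ B'.

Identity is invalid: (A ∩ B)' = {1, 2, 4, 5, 6, 7, 8, 9, 11, 12, 13, 14, 15, 16, 17, 18, 19} but A' ∩ B' = {5, 18}. The correct De Morgan law is (A ∩ B)' = A' ∪ B'.


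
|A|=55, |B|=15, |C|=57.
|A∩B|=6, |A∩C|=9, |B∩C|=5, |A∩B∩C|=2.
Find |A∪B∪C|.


|A∪B∪C| = |A|+|B|+|C| - |A∩B|-|A∩C|-|B∩C| + |A∩B∩C|
= 55+15+57 - 6-9-5 + 2
= 127 - 20 + 2
= 109

|A ∪ B ∪ C| = 109


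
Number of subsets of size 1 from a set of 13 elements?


C(n,k) = n! / (k!(n-k)!)
C(13,1) = 13! / (1!12!)
= 13

C(13,1) = 13


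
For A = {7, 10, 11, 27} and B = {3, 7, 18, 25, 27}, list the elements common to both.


A ∩ B = elements in both A and B
A = {7, 10, 11, 27}
B = {3, 7, 18, 25, 27}
A ∩ B = {7, 27}

A ∩ B = {7, 27}


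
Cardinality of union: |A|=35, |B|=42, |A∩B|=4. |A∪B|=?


|A ∪ B| = |A| + |B| - |A ∩ B|
= 35 + 42 - 4
= 73

|A ∪ B| = 73


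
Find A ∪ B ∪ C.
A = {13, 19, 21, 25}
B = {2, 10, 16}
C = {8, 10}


A ∪ B = {2, 10, 13, 16, 19, 21, 25}
(A ∪ B) ∪ C = {2, 8, 10, 13, 16, 19, 21, 25}

A ∪ B ∪ C = {2, 8, 10, 13, 16, 19, 21, 25}


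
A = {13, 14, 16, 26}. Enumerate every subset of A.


|A| = 4, so |P(A)| = 2^4 = 16
Enumerate subsets by cardinality (0 to 4):
∅, {13}, {14}, {16}, {26}, {13, 14}, {13, 16}, {13, 26}, {14, 16}, {14, 26}, {16, 26}, {13, 14, 16}, {13, 14, 26}, {13, 16, 26}, {14, 16, 26}, {13, 14, 16, 26}

P(A) has 16 subsets: ∅, {13}, {14}, {16}, {26}, {13, 14}, {13, 16}, {13, 26}, {14, 16}, {14, 26}, {16, 26}, {13, 14, 16}, {13, 14, 26}, {13, 16, 26}, {14, 16, 26}, {13, 14, 16, 26}


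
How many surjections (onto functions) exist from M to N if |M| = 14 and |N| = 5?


n = |M| = 14, k = |N| = 5. Surjections via inclusion-exclusion:
S(n,k) = Σ(-1)^i × C(k,i) × (k-i)^n, i=0 to k
i=0: (-1)^0×C(5,0)×5^14 = 6103515625
i=1: (-1)^1×C(5,1)×4^14 = -1342177280
i=2: (-1)^2×C(5,2)×3^14 = 47829690
i=3: (-1)^3×C(5,3)×2^14 = -163840
i=4: (-1)^4×C(5,4)×1^14 = 5
i=5: (-1)^5×C(5,5)×0^14 = 0
Total = 4809004200

Number of surjections = 4809004200


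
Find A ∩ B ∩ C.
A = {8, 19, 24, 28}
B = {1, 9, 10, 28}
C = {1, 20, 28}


A ∩ B = {28}
(A ∩ B) ∩ C = {28}

A ∩ B ∩ C = {28}


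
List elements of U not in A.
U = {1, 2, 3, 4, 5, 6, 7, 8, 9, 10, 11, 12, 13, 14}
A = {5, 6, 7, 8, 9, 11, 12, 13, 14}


Aᶜ = U \ A = elements in U but not in A
U = {1, 2, 3, 4, 5, 6, 7, 8, 9, 10, 11, 12, 13, 14}
A = {5, 6, 7, 8, 9, 11, 12, 13, 14}
Aᶜ = {1, 2, 3, 4, 10}

Aᶜ = {1, 2, 3, 4, 10}


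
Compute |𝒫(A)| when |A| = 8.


Number of subsets = 2^n
= 2^8
= 256

|P(A)| = 256


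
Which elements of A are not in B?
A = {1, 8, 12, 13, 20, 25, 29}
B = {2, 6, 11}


A \ B = elements in A but not in B
A = {1, 8, 12, 13, 20, 25, 29}
B = {2, 6, 11}
Remove from A any elements in B
A \ B = {1, 8, 12, 13, 20, 25, 29}

A \ B = {1, 8, 12, 13, 20, 25, 29}


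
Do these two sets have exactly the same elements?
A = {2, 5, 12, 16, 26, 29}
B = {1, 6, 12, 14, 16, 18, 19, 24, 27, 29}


Two sets are equal iff they have exactly the same elements.
A = {2, 5, 12, 16, 26, 29}
B = {1, 6, 12, 14, 16, 18, 19, 24, 27, 29}
Differences: {1, 2, 5, 6, 14, 18, 19, 24, 26, 27}
A ≠ B

No, A ≠ B


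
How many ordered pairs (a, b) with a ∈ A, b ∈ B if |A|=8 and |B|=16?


|A × B| = |A| × |B|
= 8 × 16
= 128

|A × B| = 128


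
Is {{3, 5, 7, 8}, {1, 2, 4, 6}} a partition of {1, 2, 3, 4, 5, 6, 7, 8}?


A partition requires: (1) non-empty parts, (2) pairwise disjoint, (3) union = U
Parts: {3, 5, 7, 8}, {1, 2, 4, 6}
Union of parts: {1, 2, 3, 4, 5, 6, 7, 8}
U = {1, 2, 3, 4, 5, 6, 7, 8}
All non-empty? True
Pairwise disjoint? True
Covers U? True

Yes, valid partition


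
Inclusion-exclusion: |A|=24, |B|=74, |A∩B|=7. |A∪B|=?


|A ∪ B| = |A| + |B| - |A ∩ B|
= 24 + 74 - 7
= 91

|A ∪ B| = 91


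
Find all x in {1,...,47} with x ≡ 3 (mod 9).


Checking each candidate:
Condition: x in {1,...,47} with x ≡ 3 (mod 9)
Result = {3, 12, 21, 30, 39}

{3, 12, 21, 30, 39}


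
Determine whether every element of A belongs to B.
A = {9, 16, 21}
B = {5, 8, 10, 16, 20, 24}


A ⊆ B means every element of A is in B.
Elements in A not in B: {9, 21}
So A ⊄ B.

No, A ⊄ B


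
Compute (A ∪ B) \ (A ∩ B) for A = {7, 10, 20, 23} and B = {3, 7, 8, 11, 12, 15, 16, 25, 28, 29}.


A △ B = (A \ B) ∪ (B \ A) = elements in exactly one of A or B
A \ B = {10, 20, 23}
B \ A = {3, 8, 11, 12, 15, 16, 25, 28, 29}
A △ B = {3, 8, 10, 11, 12, 15, 16, 20, 23, 25, 28, 29}

A △ B = {3, 8, 10, 11, 12, 15, 16, 20, 23, 25, 28, 29}


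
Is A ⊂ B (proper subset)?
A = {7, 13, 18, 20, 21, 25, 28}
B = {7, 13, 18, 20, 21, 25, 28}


A ⊂ B requires: A ⊆ B AND A ≠ B.
A ⊆ B? Yes
A = B? Yes
A = B, so A is not a PROPER subset.

No, A is not a proper subset of B


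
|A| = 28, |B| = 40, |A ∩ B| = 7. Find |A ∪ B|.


|A ∪ B| = |A| + |B| - |A ∩ B|
= 28 + 40 - 7
= 61

|A ∪ B| = 61


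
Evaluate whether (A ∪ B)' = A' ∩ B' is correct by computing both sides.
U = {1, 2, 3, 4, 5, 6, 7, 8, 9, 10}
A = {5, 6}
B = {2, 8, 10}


LHS: A ∪ B = {2, 5, 6, 8, 10}
(A ∪ B)' = U \ (A ∪ B) = {1, 3, 4, 7, 9}
A' = {1, 2, 3, 4, 7, 8, 9, 10}, B' = {1, 3, 4, 5, 6, 7, 9}
Claimed RHS: A' ∩ B' = {1, 3, 4, 7, 9}
Identity is VALID: LHS = RHS = {1, 3, 4, 7, 9} ✓

Identity is valid. (A ∪ B)' = A' ∩ B' = {1, 3, 4, 7, 9}


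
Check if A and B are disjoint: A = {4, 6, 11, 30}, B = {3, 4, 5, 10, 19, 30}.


Disjoint means A ∩ B = ∅.
A ∩ B = {4, 30}
A ∩ B ≠ ∅, so A and B are NOT disjoint.

No, A and B are not disjoint (A ∩ B = {4, 30})


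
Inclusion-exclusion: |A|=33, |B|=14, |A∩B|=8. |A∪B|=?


|A ∪ B| = |A| + |B| - |A ∩ B|
= 33 + 14 - 8
= 39

|A ∪ B| = 39


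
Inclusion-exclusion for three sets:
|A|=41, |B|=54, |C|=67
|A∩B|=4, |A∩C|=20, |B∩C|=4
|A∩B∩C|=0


|A∪B∪C| = |A|+|B|+|C| - |A∩B|-|A∩C|-|B∩C| + |A∩B∩C|
= 41+54+67 - 4-20-4 + 0
= 162 - 28 + 0
= 134

|A ∪ B ∪ C| = 134


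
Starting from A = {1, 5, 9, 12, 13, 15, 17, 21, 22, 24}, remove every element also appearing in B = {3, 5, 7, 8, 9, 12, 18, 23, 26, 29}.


A \ B = elements in A but not in B
A = {1, 5, 9, 12, 13, 15, 17, 21, 22, 24}
B = {3, 5, 7, 8, 9, 12, 18, 23, 26, 29}
Remove from A any elements in B
A \ B = {1, 13, 15, 17, 21, 22, 24}

A \ B = {1, 13, 15, 17, 21, 22, 24}


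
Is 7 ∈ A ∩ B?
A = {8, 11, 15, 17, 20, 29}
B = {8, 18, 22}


A = {8, 11, 15, 17, 20, 29}, B = {8, 18, 22}
A ∩ B = elements in both A and B
A ∩ B = {8}
Checking if 7 ∈ A ∩ B
7 is not in A ∩ B → False

7 ∉ A ∩ B


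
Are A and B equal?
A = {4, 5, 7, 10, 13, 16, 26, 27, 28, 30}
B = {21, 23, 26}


Two sets are equal iff they have exactly the same elements.
A = {4, 5, 7, 10, 13, 16, 26, 27, 28, 30}
B = {21, 23, 26}
Differences: {4, 5, 7, 10, 13, 16, 21, 23, 27, 28, 30}
A ≠ B

No, A ≠ B


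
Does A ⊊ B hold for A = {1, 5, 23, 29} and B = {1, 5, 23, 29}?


A ⊂ B requires: A ⊆ B AND A ≠ B.
A ⊆ B? Yes
A = B? Yes
A = B, so A is not a PROPER subset.

No, A is not a proper subset of B


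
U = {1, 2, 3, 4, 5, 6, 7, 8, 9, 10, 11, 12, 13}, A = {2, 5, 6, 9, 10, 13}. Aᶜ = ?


Aᶜ = U \ A = elements in U but not in A
U = {1, 2, 3, 4, 5, 6, 7, 8, 9, 10, 11, 12, 13}
A = {2, 5, 6, 9, 10, 13}
Aᶜ = {1, 3, 4, 7, 8, 11, 12}

Aᶜ = {1, 3, 4, 7, 8, 11, 12}


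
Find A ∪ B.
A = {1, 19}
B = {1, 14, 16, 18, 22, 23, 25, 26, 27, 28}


A ∪ B = all elements in A or B (or both)
A = {1, 19}
B = {1, 14, 16, 18, 22, 23, 25, 26, 27, 28}
A ∪ B = {1, 14, 16, 18, 19, 22, 23, 25, 26, 27, 28}

A ∪ B = {1, 14, 16, 18, 19, 22, 23, 25, 26, 27, 28}


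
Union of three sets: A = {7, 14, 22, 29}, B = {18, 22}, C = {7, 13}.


A ∪ B = {7, 14, 18, 22, 29}
(A ∪ B) ∪ C = {7, 13, 14, 18, 22, 29}

A ∪ B ∪ C = {7, 13, 14, 18, 22, 29}


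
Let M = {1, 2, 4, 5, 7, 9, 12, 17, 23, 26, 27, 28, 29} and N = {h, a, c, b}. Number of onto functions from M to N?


n = |M| = 13, k = |N| = 4. Surjections via inclusion-exclusion:
S(n,k) = Σ(-1)^i × C(k,i) × (k-i)^n, i=0 to k
i=0: (-1)^0×C(4,0)×4^13 = 67108864
i=1: (-1)^1×C(4,1)×3^13 = -6377292
i=2: (-1)^2×C(4,2)×2^13 = 49152
i=3: (-1)^3×C(4,3)×1^13 = -4
i=4: (-1)^4×C(4,4)×0^13 = 0
Total = 60780720

Number of surjections = 60780720


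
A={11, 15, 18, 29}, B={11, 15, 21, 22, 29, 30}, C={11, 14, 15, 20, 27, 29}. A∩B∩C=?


A ∩ B = {11, 15, 29}
(A ∩ B) ∩ C = {11, 15, 29}

A ∩ B ∩ C = {11, 15, 29}


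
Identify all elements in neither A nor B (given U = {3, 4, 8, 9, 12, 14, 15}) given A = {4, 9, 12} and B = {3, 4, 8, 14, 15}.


A = {4, 9, 12}
B = {3, 4, 8, 14, 15}
Region: in neither A nor B (given U = {3, 4, 8, 9, 12, 14, 15})
Elements: ∅

Elements in neither A nor B (given U = {3, 4, 8, 9, 12, 14, 15}): ∅


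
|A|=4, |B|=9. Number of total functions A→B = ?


Each of |A| = 4 inputs maps to any of |B| = 9 outputs.
# functions = |B|^|A| = 9^4
= 6561

Number of functions = 6561


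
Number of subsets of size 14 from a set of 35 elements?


C(n,k) = n! / (k!(n-k)!)
C(35,14) = 35! / (14!21!)
= 2319959400

C(35,14) = 2319959400


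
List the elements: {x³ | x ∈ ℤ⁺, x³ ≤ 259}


Checking each candidate:
Condition: positive perfect cubes ≤ 259
Result = {1, 8, 27, 64, 125, 216}

{1, 8, 27, 64, 125, 216}


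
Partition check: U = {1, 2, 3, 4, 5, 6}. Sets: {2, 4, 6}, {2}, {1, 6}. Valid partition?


A partition requires: (1) non-empty parts, (2) pairwise disjoint, (3) union = U
Parts: {2, 4, 6}, {2}, {1, 6}
Union of parts: {1, 2, 4, 6}
U = {1, 2, 3, 4, 5, 6}
All non-empty? True
Pairwise disjoint? False
Covers U? False

No, not a valid partition


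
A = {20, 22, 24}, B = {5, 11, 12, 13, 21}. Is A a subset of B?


A ⊆ B means every element of A is in B.
Elements in A not in B: {20, 22, 24}
So A ⊄ B.

No, A ⊄ B


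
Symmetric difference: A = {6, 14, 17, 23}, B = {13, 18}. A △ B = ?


A △ B = (A \ B) ∪ (B \ A) = elements in exactly one of A or B
A \ B = {6, 14, 17, 23}
B \ A = {13, 18}
A △ B = {6, 13, 14, 17, 18, 23}

A △ B = {6, 13, 14, 17, 18, 23}


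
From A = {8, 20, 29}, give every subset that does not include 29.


A subset of A that omits 29 is a subset of A \ {29}, so there are 2^(n-1) = 2^2 = 4 of them.
Subsets excluding 29: ∅, {8}, {20}, {8, 20}

Subsets excluding 29 (4 total): ∅, {8}, {20}, {8, 20}


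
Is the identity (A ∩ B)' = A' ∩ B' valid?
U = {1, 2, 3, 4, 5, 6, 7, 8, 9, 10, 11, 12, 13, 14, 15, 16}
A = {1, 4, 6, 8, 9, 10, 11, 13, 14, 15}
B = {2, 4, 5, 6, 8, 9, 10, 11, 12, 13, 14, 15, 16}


LHS: A ∩ B = {4, 6, 8, 9, 10, 11, 13, 14, 15}
(A ∩ B)' = U \ (A ∩ B) = {1, 2, 3, 5, 7, 12, 16}
A' = {2, 3, 5, 7, 12, 16}, B' = {1, 3, 7}
Claimed RHS: A' ∩ B' = {3, 7}
Identity is INVALID: LHS = {1, 2, 3, 5, 7, 12, 16} but the RHS claimed here equals {3, 7}. The correct form is (A ∩ B)' = A' ∪ B'.

Identity is invalid: (A ∩ B)' = {1, 2, 3, 5, 7, 12, 16} but A' ∩ B' = {3, 7}. The correct De Morgan law is (A ∩ B)' = A' ∪ B'.


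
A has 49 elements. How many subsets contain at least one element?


Total subsets = 2^n = 2^49 = 562949953421312
Non-empty subsets exclude the empty set: 2^n - 1
= 562949953421312 - 1
= 562949953421311

Number of non-empty subsets = 562949953421311


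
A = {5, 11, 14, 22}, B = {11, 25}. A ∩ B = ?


A ∩ B = elements in both A and B
A = {5, 11, 14, 22}
B = {11, 25}
A ∩ B = {11}

A ∩ B = {11}


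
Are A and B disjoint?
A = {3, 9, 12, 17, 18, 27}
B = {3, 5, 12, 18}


Disjoint means A ∩ B = ∅.
A ∩ B = {3, 12, 18}
A ∩ B ≠ ∅, so A and B are NOT disjoint.

No, A and B are not disjoint (A ∩ B = {3, 12, 18})


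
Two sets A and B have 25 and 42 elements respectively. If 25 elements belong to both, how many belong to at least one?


|A ∪ B| = |A| + |B| - |A ∩ B|
= 25 + 42 - 25
= 42

|A ∪ B| = 42


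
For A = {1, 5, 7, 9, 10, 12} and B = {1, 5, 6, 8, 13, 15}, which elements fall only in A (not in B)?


A = {1, 5, 7, 9, 10, 12}
B = {1, 5, 6, 8, 13, 15}
Region: only in A (not in B)
Elements: {7, 9, 10, 12}

Elements only in A (not in B): {7, 9, 10, 12}


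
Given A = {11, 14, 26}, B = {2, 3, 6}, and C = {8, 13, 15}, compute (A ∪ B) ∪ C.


A ∪ B = {2, 3, 6, 11, 14, 26}
(A ∪ B) ∪ C = {2, 3, 6, 8, 11, 13, 14, 15, 26}

A ∪ B ∪ C = {2, 3, 6, 8, 11, 13, 14, 15, 26}


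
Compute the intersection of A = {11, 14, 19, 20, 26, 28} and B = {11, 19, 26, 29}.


A ∩ B = elements in both A and B
A = {11, 14, 19, 20, 26, 28}
B = {11, 19, 26, 29}
A ∩ B = {11, 19, 26}

A ∩ B = {11, 19, 26}


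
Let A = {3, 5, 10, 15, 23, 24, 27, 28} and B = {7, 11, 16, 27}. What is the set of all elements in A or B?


A ∪ B = all elements in A or B (or both)
A = {3, 5, 10, 15, 23, 24, 27, 28}
B = {7, 11, 16, 27}
A ∪ B = {3, 5, 7, 10, 11, 15, 16, 23, 24, 27, 28}

A ∪ B = {3, 5, 7, 10, 11, 15, 16, 23, 24, 27, 28}


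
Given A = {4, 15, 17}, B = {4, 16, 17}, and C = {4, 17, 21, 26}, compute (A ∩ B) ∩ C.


A ∩ B = {4, 17}
(A ∩ B) ∩ C = {4, 17}

A ∩ B ∩ C = {4, 17}


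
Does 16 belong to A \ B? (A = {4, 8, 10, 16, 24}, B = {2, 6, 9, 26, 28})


A = {4, 8, 10, 16, 24}, B = {2, 6, 9, 26, 28}
A \ B = elements in A but not in B
A \ B = {4, 8, 10, 16, 24}
Checking if 16 ∈ A \ B
16 is in A \ B → True

16 ∈ A \ B


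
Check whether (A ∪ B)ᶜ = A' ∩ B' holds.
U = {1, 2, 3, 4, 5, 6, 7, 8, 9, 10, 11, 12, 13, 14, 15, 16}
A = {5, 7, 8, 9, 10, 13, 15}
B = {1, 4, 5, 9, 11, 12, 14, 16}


LHS: A ∪ B = {1, 4, 5, 7, 8, 9, 10, 11, 12, 13, 14, 15, 16}
(A ∪ B)' = U \ (A ∪ B) = {2, 3, 6}
A' = {1, 2, 3, 4, 6, 11, 12, 14, 16}, B' = {2, 3, 6, 7, 8, 10, 13, 15}
Claimed RHS: A' ∩ B' = {2, 3, 6}
Identity is VALID: LHS = RHS = {2, 3, 6} ✓

Identity is valid. (A ∪ B)' = A' ∩ B' = {2, 3, 6}


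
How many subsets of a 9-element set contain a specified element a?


Subsets of A containing a correspond to subsets of A \ {a}, which has 8 elements.
Count = 2^(n-1) = 2^8
= 256

Number of subsets containing a = 256
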